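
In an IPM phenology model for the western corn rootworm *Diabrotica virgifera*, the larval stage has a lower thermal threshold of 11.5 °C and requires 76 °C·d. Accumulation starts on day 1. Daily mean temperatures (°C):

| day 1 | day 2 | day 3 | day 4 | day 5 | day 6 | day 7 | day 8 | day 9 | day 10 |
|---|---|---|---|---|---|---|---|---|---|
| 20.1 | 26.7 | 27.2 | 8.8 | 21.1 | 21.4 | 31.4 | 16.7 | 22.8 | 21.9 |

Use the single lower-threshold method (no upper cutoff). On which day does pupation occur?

Daily DD above 11.5 °C: 8.6, 15.2, 15.7, 0.0, 9.6, 9.9, 19.9, 5.2, 11.3, 10.4.
Cumulative: 8.6, 23.8, 39.5, 39.5, 49.1, 59.0, 78.9, 84.1, 95.4, 105.8.
The total first reaches 76 DD on day 7.

day 7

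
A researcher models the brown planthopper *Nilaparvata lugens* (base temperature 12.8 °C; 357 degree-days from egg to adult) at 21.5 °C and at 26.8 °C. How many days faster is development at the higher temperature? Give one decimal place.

At 21.5 °C: 357 / (21.5 − 12.8) = 357 / 8.7 = 41.034 d.
At 26.8 °C: 357 / (26.8 − 12.8) = 357 / 14.0 = 25.500 d.
Difference = |41.034 − 25.500| = 15.534 ≈ 15.5 days.

15.5 days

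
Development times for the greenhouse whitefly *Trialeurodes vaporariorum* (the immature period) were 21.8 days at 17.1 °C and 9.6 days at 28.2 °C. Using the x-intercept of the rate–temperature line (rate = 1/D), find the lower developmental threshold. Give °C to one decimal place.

8.4 °C

Under the model K = D·(T − T_b), so D₁·(T₁ − T_b) = D₂·(T₂ − T_b).
21.8·(17.1 − T_b) = 9.6·(28.2 − T_b)
T_b = (21.8·17.1 − 9.6·28.2) / (21.8 − 9.6) = 102.06 / 12.2 = 8.366 °C ≈ 8.4 °C.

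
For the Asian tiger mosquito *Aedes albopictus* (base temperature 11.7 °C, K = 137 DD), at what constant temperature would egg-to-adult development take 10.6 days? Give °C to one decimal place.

Required daily accumulation = 137 / 10.6 = 12.925 DD/day.
T = T_base + 12.925 = 11.7 + 12.925 = 24.625 ≈ 24.6 °C.

24.6 °C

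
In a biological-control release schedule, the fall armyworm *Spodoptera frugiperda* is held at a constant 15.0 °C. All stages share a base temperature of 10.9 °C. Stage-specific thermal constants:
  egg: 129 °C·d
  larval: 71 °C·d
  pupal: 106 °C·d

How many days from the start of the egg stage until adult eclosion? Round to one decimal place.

Daily accumulation at 15.0 °C = 15.0 − 10.9 = 4.1 DD/day.
Total K = 129 + 71 + 106 = 306 DD.
Total duration = 306 / 4.1 = 74.634 ≈ 74.6 days.

74.6 days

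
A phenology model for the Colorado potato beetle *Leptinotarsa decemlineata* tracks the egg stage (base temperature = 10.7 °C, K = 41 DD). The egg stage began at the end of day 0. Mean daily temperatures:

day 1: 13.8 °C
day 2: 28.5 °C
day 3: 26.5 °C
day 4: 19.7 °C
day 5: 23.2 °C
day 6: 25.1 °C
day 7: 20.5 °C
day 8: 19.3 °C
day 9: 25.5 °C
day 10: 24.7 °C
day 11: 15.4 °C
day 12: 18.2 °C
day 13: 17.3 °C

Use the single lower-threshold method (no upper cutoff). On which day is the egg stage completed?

day 4

Daily DD above 10.7 °C: 3.1, 17.8, 15.8, 9.0, 12.5, 14.4, 9.8, 8.6, 14.8, 14.0, 4.7, 7.5, 6.6.
Cumulative: 3.1, 20.9, 36.7, 45.7, 58.2, 72.6, 82.4, 91.0, 105.8, 119.8, 124.5, 132.0, 138.6.
The total first reaches 41 DD on day 4.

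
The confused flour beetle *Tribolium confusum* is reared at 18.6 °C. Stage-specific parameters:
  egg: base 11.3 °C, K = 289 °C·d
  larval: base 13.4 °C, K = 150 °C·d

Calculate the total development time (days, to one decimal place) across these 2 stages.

68.4 days

egg: 289 / (18.6 − 11.3) = 289 / 7.3 = 39.589 d.
larval: 150 / (18.6 − 13.4) = 150 / 5.2 = 28.846 d.
Sum = 68.435 ≈ 68.4 days.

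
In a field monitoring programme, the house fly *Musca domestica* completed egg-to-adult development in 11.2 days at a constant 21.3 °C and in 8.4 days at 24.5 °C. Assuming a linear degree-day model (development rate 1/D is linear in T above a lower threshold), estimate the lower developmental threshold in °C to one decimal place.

Equal thermal constants: D₁(T₁ − T_b) = D₂(T₂ − T_b).
11.2·(21.3 − T_b) = 8.4·(24.5 − T_b)
T_b = (11.2·21.3 − 8.4·24.5) / (11.2 − 8.4) = 32.76 / 2.8 = 11.700 °C ≈ 11.7 °C.

11.7 °C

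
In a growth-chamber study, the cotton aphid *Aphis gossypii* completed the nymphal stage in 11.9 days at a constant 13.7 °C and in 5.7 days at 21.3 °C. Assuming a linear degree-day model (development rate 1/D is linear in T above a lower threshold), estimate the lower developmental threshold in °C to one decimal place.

6.7 °C

Equal thermal constants: D₁(T₁ − T_b) = D₂(T₂ − T_b).
11.9·(13.7 − T_b) = 5.7·(21.3 − T_b)
T_b = (11.9·13.7 − 5.7·21.3) / (11.9 − 5.7) = 41.62 / 6.2 = 6.713 °C ≈ 6.7 °C.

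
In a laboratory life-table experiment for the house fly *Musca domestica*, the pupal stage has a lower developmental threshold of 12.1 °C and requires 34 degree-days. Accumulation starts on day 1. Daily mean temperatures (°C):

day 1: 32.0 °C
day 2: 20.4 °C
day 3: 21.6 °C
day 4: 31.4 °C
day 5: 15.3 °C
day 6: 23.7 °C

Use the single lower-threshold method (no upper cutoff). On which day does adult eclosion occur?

day 3

Daily DD above 12.1 °C: 19.9, 8.3, 9.5, 19.3, 3.2, 11.6.
Cumulative: 19.9, 28.2, 37.7, 57.0, 60.2, 71.8.
The total first reaches 34 DD on day 3.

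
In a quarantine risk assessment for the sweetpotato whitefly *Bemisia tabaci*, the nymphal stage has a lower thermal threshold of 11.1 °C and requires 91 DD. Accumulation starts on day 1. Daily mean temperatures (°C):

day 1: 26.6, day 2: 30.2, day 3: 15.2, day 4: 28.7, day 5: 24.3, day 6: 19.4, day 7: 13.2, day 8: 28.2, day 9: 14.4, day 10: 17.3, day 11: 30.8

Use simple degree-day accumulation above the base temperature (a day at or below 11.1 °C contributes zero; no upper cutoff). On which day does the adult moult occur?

Daily DD above 11.1 °C: 15.5, 19.1, 4.1, 17.6, 13.2, 8.3, 2.1, 17.1, 3.3, 6.2, 19.7.
Cumulative: 15.5, 34.6, 38.7, 56.3, 69.5, 77.8, 79.9, 97.0, 100.3, 106.5, 126.2.
The total first reaches 91 DD on day 8.

day 8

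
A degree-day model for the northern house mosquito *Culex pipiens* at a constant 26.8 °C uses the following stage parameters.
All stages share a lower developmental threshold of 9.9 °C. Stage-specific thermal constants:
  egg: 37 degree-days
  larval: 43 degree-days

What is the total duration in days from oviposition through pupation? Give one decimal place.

Daily accumulation at 26.8 °C = 26.8 − 9.9 = 16.9 DD/day.
Total K = 37 + 43 = 80 DD.
Total duration = 80 / 16.9 = 4.734 ≈ 4.7 days.

4.7 days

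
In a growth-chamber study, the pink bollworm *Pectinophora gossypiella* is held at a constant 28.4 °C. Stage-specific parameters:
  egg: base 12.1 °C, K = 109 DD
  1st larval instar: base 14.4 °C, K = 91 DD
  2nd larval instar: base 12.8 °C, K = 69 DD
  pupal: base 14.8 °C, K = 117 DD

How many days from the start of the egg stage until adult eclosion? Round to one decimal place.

26.2 days

egg: 109 / (28.4 − 12.1) = 109 / 16.3 = 6.687 d.
1st larval instar: 91 / (28.4 − 14.4) = 91 / 14.0 = 6.500 d.
2nd larval instar: 69 / (28.4 − 12.8) = 69 / 15.6 = 4.423 d.
pupal: 117 / (28.4 − 14.8) = 117 / 13.6 = 8.603 d.
Sum = 26.213 ≈ 26.2 days.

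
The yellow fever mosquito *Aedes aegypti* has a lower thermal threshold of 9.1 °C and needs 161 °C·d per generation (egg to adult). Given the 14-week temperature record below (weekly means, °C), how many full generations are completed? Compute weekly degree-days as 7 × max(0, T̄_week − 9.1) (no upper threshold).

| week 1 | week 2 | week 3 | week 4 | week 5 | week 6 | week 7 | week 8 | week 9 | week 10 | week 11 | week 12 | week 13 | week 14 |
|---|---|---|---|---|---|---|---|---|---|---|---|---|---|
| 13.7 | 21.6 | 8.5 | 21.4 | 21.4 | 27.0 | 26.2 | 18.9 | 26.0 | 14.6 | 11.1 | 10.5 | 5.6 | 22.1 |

Weekly DD (7 × max(0, T̄ − 9.1)): 32.2, 87.5, 0.0, 86.1, 86.1, 125.3, 119.7, 68.6, 118.3, 38.5, 14.0, 9.8, 0.0, 91.0.
Season total = 877.1 DD.
Complete generations = ⌊877.1 / 161⌋ = 5.

5 generations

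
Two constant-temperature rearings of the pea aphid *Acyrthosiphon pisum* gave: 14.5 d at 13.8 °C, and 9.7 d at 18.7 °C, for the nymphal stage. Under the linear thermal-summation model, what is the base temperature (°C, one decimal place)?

3.9 °C

Linear rate model ⇒ the product D·(T − T_b) is constant across temperatures.
14.5·(13.8 − T_b) = 9.7·(18.7 − T_b)
T_b = (14.5·13.8 − 9.7·18.7) / (14.5 − 9.7) = 18.71 / 4.8 = 3.898 °C ≈ 3.9 °C.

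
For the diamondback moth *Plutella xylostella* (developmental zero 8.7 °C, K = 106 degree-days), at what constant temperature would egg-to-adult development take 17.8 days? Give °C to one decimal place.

14.7 °C

Required daily accumulation = 106 / 17.8 = 5.955 DD/day.
T = T_base + 5.955 = 8.7 + 5.955 = 14.655 ≈ 14.7 °C.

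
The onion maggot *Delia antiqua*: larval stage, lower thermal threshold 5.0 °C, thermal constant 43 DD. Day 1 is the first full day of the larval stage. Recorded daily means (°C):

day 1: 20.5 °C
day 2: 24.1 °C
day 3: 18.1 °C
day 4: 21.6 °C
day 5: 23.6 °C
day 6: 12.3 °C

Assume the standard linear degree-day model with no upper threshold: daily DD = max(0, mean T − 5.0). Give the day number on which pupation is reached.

Daily DD above 5.0 °C: 15.5, 19.1, 13.1, 16.6, 18.6, 7.3.
Cumulative: 15.5, 34.6, 47.7, 64.3, 82.9, 90.2.
The total first reaches 43 DD on day 3.

day 3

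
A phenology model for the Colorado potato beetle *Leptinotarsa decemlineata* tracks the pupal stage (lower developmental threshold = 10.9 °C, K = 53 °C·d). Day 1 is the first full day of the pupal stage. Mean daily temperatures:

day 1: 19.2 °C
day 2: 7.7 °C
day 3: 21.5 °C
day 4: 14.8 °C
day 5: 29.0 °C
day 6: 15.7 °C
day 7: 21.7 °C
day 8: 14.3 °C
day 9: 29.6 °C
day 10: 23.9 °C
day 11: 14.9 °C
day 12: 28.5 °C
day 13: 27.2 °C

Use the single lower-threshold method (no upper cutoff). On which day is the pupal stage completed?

Daily DD above 10.9 °C: 8.3, 0.0, 10.6, 3.9, 18.1, 4.8, 10.8, 3.4, 18.7, 13.0, 4.0, 17.6, 16.3.
Cumulative: 8.3, 8.3, 18.9, 22.8, 40.9, 45.7, 56.5, 59.9, 78.6, 91.6, 95.6, 113.2, 129.5.
The total first reaches 53 DD on day 7.

day 7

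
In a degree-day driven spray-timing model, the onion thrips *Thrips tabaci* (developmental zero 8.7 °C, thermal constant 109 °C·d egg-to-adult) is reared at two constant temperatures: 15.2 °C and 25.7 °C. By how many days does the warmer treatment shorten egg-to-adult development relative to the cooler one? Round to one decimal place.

At 15.2 °C: 109 / (15.2 − 8.7) = 109 / 6.5 = 16.769 d.
At 25.7 °C: 109 / (25.7 − 8.7) = 109 / 17.0 = 6.412 d.
Difference = |16.769 − 6.412| = 10.357 ≈ 10.4 days.

10.4 days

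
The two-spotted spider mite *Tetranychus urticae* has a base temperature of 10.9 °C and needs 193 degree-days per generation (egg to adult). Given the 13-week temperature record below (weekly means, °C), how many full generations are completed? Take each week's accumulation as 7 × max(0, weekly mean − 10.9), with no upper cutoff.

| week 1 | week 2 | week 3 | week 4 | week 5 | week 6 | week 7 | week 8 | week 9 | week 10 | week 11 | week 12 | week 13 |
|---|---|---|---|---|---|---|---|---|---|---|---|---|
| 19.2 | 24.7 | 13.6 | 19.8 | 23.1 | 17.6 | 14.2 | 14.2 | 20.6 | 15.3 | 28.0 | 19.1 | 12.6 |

3 generations

Weekly DD (7 × max(0, T̄ − 10.9)): 58.1, 96.6, 18.9, 62.3, 85.4, 46.9, 23.1, 23.1, 67.9, 30.8, 119.7, 57.4, 11.9.
Season total = 702.1 DD.
Complete generations = ⌊702.1 / 193⌋ = 3.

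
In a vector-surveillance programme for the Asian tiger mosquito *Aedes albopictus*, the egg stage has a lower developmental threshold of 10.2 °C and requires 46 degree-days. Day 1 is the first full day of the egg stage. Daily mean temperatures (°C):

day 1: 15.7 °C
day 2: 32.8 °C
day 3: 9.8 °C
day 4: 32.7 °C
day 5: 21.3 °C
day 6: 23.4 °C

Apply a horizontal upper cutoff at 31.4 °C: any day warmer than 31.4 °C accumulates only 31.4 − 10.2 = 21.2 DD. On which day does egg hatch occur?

Daily DD above 10.2 °C (capped at 21.2): 5.5, 21.2, 0.0, 21.2, 11.1, 13.2.
Cumulative: 5.5, 26.7, 26.7, 47.9, 59.0, 72.2.
The total first reaches 46 DD on day 4.

day 4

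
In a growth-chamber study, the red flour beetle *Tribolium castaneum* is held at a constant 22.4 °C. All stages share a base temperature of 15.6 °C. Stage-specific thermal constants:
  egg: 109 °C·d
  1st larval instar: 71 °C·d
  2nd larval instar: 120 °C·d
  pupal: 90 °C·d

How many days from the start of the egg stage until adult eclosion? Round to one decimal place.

Daily accumulation at 22.4 °C = 22.4 − 15.6 = 6.8 DD/day.
Total K = 109 + 71 + 120 + 90 = 390 DD.
Total duration = 390 / 6.8 = 57.353 ≈ 57.4 days.

57.4 days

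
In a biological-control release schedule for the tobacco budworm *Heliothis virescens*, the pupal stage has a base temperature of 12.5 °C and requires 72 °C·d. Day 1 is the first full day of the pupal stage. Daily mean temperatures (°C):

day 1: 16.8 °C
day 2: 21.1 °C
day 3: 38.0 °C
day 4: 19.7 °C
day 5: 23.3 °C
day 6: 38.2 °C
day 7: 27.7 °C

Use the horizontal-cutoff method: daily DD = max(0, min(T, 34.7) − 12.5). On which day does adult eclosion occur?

day 6

Daily DD above 12.5 °C (capped at 22.2): 4.3, 8.6, 22.2, 7.2, 10.8, 22.2, 15.2.
Cumulative: 4.3, 12.9, 35.1, 42.3, 53.1, 75.3, 90.5.
The total first reaches 72 DD on day 6.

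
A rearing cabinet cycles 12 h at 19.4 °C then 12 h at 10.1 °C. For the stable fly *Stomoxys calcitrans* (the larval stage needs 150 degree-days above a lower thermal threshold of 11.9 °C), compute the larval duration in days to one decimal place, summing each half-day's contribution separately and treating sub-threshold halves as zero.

40.0 days

Day half: max(0, 19.4 − 11.9) × 0.5 = 7.5 × 0.5 = 3.75 DD.
Night half: max(0, 10.1 − 11.9) × 0.5 = 0.0 × 0.5 = 0.00 DD.
Per 24 h: 3.75 DD/day.
Duration = 150 / 3.75 = 40.000 ≈ 40.0 days.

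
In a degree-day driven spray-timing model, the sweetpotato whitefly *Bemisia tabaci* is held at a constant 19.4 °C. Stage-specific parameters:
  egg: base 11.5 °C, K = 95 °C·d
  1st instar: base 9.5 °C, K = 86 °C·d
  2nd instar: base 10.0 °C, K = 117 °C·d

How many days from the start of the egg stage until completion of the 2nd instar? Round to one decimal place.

egg: 95 / (19.4 − 11.5) = 95 / 7.9 = 12.025 d.
1st instar: 86 / (19.4 − 9.5) = 86 / 9.9 = 8.687 d.
2nd instar: 117 / (19.4 − 10.0) = 117 / 9.4 = 12.447 d.
Sum = 33.159 ≈ 33.2 days.

33.2 days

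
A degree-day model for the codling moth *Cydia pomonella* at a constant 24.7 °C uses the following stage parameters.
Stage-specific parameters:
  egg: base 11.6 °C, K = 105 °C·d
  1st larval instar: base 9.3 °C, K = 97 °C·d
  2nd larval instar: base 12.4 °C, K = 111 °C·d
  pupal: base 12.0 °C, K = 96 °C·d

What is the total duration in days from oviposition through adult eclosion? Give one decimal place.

30.9 days

egg: 105 / (24.7 − 11.6) = 105 / 13.1 = 8.015 d.
1st larval instar: 97 / (24.7 − 9.3) = 97 / 15.4 = 6.299 d.
2nd larval instar: 111 / (24.7 − 12.4) = 111 / 12.3 = 9.024 d.
pupal: 96 / (24.7 − 12.0) = 96 / 12.7 = 7.559 d.
Sum = 30.897 ≈ 30.9 days.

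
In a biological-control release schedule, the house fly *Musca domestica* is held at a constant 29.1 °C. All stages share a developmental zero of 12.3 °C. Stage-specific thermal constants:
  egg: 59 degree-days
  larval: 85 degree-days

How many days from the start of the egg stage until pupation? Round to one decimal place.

8.6 days

Daily accumulation at 29.1 °C = 29.1 − 12.3 = 16.8 DD/day.
Total K = 59 + 85 = 144 DD.
Total duration = 144 / 16.8 = 8.571 ≈ 8.6 days.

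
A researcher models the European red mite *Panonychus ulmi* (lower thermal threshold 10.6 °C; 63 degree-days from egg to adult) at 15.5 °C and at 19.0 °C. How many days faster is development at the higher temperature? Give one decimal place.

At 15.5 °C: 63 / (15.5 − 10.6) = 63 / 4.9 = 12.857 d.
At 19.0 °C: 63 / (19.0 − 10.6) = 63 / 8.4 = 7.500 d.
Difference = |12.857 − 7.500| = 5.357 ≈ 5.4 days.

5.4 days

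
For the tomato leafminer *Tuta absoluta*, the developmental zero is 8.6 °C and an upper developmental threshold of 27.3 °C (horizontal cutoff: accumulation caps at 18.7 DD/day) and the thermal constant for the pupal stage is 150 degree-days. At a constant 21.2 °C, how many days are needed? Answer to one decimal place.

Daily accumulation = 21.2 − 8.6 = 12.6 DD/day.
Duration = 150 / 12.6 = 11.905 ≈ 11.9 days.

11.9 days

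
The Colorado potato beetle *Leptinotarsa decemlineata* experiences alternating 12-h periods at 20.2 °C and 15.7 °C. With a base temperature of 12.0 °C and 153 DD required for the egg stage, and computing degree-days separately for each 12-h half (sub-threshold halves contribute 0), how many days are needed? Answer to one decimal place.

Day half: max(0, 20.2 − 12.0) × 0.5 = 8.2 × 0.5 = 4.10 DD.
Night half: max(0, 15.7 − 12.0) × 0.5 = 3.7 × 0.5 = 1.85 DD.
Per 24 h: 5.95 DD/day.
Duration = 153 / 5.95 = 25.714 ≈ 25.7 days.

25.7 days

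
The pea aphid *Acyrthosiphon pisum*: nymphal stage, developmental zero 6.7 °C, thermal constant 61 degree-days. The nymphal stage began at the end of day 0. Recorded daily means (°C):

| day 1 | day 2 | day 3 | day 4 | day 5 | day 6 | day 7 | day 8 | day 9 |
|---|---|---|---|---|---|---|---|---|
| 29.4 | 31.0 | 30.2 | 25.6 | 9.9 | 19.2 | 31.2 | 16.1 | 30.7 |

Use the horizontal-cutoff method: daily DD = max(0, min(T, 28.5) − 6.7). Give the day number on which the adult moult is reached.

Daily DD above 6.7 °C (capped at 21.8): 21.8, 21.8, 21.8, 18.9, 3.2, 12.5, 21.8, 9.4, 21.8.
Cumulative: 21.8, 43.6, 65.4, 84.3, 87.5, 100.0, 121.8, 131.2, 153.0.
The total first reaches 61 DD on day 3.

day 3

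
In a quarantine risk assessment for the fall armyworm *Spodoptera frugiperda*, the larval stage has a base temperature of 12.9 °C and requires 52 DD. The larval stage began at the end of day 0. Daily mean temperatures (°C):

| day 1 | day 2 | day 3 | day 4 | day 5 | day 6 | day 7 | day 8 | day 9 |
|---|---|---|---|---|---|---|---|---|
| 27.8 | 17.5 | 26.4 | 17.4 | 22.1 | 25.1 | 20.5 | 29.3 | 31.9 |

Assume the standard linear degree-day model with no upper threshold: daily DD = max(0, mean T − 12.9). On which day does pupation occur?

Daily DD above 12.9 °C: 14.9, 4.6, 13.5, 4.5, 9.2, 12.2, 7.6, 16.4, 19.0.
Cumulative: 14.9, 19.5, 33.0, 37.5, 46.7, 58.9, 66.5, 82.9, 101.9.
The total first reaches 52 DD on day 6.

day 6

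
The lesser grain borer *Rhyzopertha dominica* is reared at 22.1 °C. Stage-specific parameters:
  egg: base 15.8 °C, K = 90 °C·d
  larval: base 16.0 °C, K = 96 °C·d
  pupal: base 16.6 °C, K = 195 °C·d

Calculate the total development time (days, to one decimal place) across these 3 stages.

65.5 days

egg: 90 / (22.1 − 15.8) = 90 / 6.3 = 14.286 d.
larval: 96 / (22.1 − 16.0) = 96 / 6.1 = 15.738 d.
pupal: 195 / (22.1 − 16.6) = 195 / 5.5 = 35.455 d.
Sum = 65.478 ≈ 65.5 days.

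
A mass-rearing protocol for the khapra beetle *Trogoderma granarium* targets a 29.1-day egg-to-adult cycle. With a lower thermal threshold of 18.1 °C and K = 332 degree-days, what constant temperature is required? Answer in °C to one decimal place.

Required daily accumulation = 332 / 29.1 = 11.409 DD/day.
T = T_base + 11.409 = 18.1 + 11.409 = 29.509 ≈ 29.5 °C.

29.5 °C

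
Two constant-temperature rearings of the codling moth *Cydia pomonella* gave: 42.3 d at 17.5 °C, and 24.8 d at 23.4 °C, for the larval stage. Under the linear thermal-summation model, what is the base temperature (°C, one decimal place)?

Under the model K = D·(T − T_b), so D₁·(T₁ − T_b) = D₂·(T₂ − T_b).
42.3·(17.5 − T_b) = 24.8·(23.4 − T_b)
T_b = (42.3·17.5 − 24.8·23.4) / (42.3 − 24.8) = 159.93 / 17.5 = 9.139 °C ≈ 9.1 °C.

9.1 °C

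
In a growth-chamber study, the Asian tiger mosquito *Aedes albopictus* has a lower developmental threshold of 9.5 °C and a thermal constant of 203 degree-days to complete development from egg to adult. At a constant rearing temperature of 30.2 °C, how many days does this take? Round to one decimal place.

Daily accumulation = 30.2 − 9.5 = 20.7 DD/day.
Duration = 203 / 20.7 = 9.807 ≈ 9.8 days.

9.8 days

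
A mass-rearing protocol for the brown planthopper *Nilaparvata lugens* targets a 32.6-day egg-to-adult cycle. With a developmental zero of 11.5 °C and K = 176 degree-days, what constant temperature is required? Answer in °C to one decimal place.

16.9 °C

Required daily accumulation = 176 / 32.6 = 5.399 DD/day.
T = T_base + 5.399 = 11.5 + 5.399 = 16.899 ≈ 16.9 °C.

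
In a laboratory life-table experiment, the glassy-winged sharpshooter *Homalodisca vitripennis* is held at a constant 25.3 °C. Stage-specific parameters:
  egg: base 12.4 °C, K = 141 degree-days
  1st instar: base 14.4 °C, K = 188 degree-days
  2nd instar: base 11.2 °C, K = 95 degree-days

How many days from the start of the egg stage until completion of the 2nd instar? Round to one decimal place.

egg: 141 / (25.3 − 12.4) = 141 / 12.9 = 10.930 d.
1st instar: 188 / (25.3 − 14.4) = 188 / 10.9 = 17.248 d.
2nd instar: 95 / (25.3 − 11.2) = 95 / 14.1 = 6.738 d.
Sum = 34.916 ≈ 34.9 days.

34.9 days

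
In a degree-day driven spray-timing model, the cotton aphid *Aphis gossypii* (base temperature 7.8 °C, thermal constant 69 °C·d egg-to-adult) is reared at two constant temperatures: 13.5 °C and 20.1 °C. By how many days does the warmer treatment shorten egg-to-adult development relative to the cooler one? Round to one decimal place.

6.5 days

At 13.5 °C: 69 / (13.5 − 7.8) = 69 / 5.7 = 12.105 d.
At 20.1 °C: 69 / (20.1 − 7.8) = 69 / 12.3 = 5.610 d.
Difference = |12.105 − 5.610| = 6.496 ≈ 6.5 days.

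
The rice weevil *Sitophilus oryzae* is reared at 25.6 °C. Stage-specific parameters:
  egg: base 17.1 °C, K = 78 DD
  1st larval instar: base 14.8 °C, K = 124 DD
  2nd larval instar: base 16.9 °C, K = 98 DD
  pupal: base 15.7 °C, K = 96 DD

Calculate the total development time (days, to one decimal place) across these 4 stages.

egg: 78 / (25.6 − 17.1) = 78 / 8.5 = 9.176 d.
1st larval instar: 124 / (25.6 − 14.8) = 124 / 10.8 = 11.481 d.
2nd larval instar: 98 / (25.6 − 16.9) = 98 / 8.7 = 11.264 d.
pupal: 96 / (25.6 − 15.7) = 96 / 9.9 = 9.697 d.
Sum = 41.619 ≈ 41.6 days.

41.6 days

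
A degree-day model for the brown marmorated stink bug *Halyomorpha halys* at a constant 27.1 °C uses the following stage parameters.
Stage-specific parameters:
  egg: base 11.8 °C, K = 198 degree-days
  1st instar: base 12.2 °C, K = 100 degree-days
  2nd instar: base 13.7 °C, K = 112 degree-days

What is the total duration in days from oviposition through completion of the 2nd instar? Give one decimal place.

egg: 198 / (27.1 − 11.8) = 198 / 15.3 = 12.941 d.
1st instar: 100 / (27.1 − 12.2) = 100 / 14.9 = 6.711 d.
2nd instar: 112 / (27.1 − 13.7) = 112 / 13.4 = 8.358 d.
Sum = 28.011 ≈ 28.0 days.

28.0 days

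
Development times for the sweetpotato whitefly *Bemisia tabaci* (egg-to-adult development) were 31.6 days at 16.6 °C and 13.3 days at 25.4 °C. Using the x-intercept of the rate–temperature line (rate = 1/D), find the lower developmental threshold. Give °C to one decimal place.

Under the model K = D·(T − T_b), so D₁·(T₁ − T_b) = D₂·(T₂ − T_b).
31.6·(16.6 − T_b) = 13.3·(25.4 − T_b)
T_b = (31.6·16.6 − 13.3·25.4) / (31.6 − 13.3) = 186.74 / 18.3 = 10.204 °C ≈ 10.2 °C.

10.2 °C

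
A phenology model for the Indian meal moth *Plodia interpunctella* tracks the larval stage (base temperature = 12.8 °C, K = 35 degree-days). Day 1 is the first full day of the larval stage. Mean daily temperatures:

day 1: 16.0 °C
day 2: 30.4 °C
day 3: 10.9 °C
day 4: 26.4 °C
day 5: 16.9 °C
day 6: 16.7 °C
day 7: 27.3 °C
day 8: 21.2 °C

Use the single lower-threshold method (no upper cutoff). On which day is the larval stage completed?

day 5

Daily DD above 12.8 °C: 3.2, 17.6, 0.0, 13.6, 4.1, 3.9, 14.5, 8.4.
Cumulative: 3.2, 20.8, 20.8, 34.4, 38.5, 42.4, 56.9, 65.3.
The total first reaches 35 DD on day 5.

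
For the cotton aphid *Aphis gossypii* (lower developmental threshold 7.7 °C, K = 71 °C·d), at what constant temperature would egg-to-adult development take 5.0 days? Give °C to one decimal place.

21.9 °C

Required daily accumulation = 71 / 5.0 = 14.200 DD/day.
T = T_base + 14.200 = 7.7 + 14.200 = 21.900 ≈ 21.9 °C.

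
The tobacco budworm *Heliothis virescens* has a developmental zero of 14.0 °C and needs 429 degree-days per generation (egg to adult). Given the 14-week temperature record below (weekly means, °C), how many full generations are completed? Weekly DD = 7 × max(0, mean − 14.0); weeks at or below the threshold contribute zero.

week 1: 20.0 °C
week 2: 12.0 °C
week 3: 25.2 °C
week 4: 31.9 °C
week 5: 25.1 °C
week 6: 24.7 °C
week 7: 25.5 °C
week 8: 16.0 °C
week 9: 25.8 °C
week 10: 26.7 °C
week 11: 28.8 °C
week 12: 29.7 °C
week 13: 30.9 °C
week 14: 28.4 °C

Weekly DD (7 × max(0, T̄ − 14.0)): 42.0, 0.0, 78.4, 125.3, 77.7, 74.9, 80.5, 14.0, 82.6, 88.9, 103.6, 109.9, 118.3, 100.8.
Season total = 1096.9 DD.
Complete generations = ⌊1096.9 / 429⌋ = 2.

2 generations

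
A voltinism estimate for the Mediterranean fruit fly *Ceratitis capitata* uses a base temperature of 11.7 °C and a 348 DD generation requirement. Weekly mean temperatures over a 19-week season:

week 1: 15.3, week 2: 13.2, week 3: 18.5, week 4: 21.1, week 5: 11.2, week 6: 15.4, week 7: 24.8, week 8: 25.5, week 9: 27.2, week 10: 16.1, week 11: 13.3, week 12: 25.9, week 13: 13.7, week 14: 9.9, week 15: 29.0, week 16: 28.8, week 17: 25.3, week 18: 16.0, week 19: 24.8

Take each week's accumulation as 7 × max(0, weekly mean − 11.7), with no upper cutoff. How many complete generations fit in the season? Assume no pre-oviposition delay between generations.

3 generations

Weekly DD (7 × max(0, T̄ − 11.7)): 25.2, 10.5, 47.6, 65.8, 0.0, 25.9, 91.7, 96.6, 108.5, 30.8, 11.2, 99.4, 14.0, 0.0, 121.1, 119.7, 95.2, 30.1, 91.7.
Season total = 1085.0 DD.
Complete generations = ⌊1085.0 / 348⌋ = 3.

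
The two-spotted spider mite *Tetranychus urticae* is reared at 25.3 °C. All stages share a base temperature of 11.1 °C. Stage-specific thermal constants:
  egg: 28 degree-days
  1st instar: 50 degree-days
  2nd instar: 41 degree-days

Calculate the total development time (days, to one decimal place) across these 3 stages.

Daily accumulation at 25.3 °C = 25.3 − 11.1 = 14.2 DD/day.
Total K = 28 + 50 + 41 = 119 DD.
Total duration = 119 / 14.2 = 8.380 ≈ 8.4 days.

8.4 days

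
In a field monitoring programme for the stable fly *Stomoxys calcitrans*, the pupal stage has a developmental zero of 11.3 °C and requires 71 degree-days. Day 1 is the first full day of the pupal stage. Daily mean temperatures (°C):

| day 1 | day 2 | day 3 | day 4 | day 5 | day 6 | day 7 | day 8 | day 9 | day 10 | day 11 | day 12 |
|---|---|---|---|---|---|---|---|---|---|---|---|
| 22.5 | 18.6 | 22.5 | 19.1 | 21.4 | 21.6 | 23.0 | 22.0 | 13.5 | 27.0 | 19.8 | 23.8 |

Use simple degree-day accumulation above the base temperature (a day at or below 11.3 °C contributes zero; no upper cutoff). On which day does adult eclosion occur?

Daily DD above 11.3 °C: 11.2, 7.3, 11.2, 7.8, 10.1, 10.3, 11.7, 10.7, 2.2, 15.7, 8.5, 12.5.
Cumulative: 11.2, 18.5, 29.7, 37.5, 47.6, 57.9, 69.6, 80.3, 82.5, 98.2, 106.7, 119.2.
The total first reaches 71 DD on day 8.

day 8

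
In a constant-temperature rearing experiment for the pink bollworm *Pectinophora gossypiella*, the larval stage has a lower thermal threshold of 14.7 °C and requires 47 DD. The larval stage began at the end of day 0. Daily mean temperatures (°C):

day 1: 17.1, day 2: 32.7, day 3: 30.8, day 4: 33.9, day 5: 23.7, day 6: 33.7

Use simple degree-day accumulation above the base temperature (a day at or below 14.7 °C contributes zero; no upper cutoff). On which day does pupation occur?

Daily DD above 14.7 °C: 2.4, 18.0, 16.1, 19.2, 9.0, 19.0.
Cumulative: 2.4, 20.4, 36.5, 55.7, 64.7, 83.7.
The total first reaches 47 DD on day 4.

day 4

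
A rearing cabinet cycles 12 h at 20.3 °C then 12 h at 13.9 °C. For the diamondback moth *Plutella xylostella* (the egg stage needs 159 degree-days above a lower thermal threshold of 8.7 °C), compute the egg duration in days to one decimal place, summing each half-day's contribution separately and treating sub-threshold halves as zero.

18.9 days

Day half: max(0, 20.3 − 8.7) × 0.5 = 11.6 × 0.5 = 5.80 DD.
Night half: max(0, 13.9 − 8.7) × 0.5 = 5.2 × 0.5 = 2.60 DD.
Per 24 h: 8.40 DD/day.
Duration = 159 / 8.40 = 18.929 ≈ 18.9 days.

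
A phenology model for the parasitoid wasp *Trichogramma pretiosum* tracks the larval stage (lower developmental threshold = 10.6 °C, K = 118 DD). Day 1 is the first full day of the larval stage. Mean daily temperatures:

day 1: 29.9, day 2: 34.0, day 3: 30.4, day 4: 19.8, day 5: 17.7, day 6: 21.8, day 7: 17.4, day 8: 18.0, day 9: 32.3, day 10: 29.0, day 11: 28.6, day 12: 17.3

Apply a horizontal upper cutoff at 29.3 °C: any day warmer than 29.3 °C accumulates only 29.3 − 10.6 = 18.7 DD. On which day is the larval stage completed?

day 10

Daily DD above 10.6 °C (capped at 18.7): 18.7, 18.7, 18.7, 9.2, 7.1, 11.2, 6.8, 7.4, 18.7, 18.4, 18.0, 6.7.
Cumulative: 18.7, 37.4, 56.1, 65.3, 72.4, 83.6, 90.4, 97.8, 116.5, 134.9, 152.9, 159.6.
The total first reaches 118 DD on day 10.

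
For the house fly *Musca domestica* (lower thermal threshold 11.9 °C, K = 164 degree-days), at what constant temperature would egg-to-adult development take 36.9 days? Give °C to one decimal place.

Required daily accumulation = 164 / 36.9 = 4.444 DD/day.
T = T_base + 4.444 = 11.9 + 4.444 = 16.344 ≈ 16.3 °C.

16.3 °C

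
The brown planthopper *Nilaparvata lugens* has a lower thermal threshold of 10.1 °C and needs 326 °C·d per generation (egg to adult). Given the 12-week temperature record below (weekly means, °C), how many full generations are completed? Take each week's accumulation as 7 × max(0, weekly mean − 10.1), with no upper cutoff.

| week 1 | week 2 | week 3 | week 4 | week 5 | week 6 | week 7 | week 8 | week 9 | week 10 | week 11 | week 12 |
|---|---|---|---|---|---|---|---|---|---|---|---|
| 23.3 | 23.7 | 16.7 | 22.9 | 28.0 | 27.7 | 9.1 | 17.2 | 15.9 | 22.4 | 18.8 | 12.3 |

Weekly DD (7 × max(0, T̄ − 10.1)): 92.4, 95.2, 46.2, 89.6, 125.3, 123.2, 0.0, 49.7, 40.6, 86.1, 60.9, 15.4.
Season total = 824.6 DD.
Complete generations = ⌊824.6 / 326⌋ = 2.

2 generations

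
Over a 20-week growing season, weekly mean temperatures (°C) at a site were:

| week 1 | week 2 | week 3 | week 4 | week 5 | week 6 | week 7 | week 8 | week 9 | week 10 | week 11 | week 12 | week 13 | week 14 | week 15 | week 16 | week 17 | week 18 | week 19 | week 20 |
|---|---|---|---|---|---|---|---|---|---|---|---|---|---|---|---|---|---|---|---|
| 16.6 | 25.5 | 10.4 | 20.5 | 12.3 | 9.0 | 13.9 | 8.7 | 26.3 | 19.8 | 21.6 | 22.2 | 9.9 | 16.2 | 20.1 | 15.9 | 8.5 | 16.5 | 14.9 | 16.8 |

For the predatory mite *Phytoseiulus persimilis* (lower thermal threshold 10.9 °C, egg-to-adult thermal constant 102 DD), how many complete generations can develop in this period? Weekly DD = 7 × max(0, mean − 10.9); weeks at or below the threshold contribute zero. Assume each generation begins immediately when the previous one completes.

7 generations

Weekly DD (7 × max(0, T̄ − 10.9)): 39.9, 102.2, 0.0, 67.2, 9.8, 0.0, 21.0, 0.0, 107.8, 62.3, 74.9, 79.1, 0.0, 37.1, 64.4, 35.0, 0.0, 39.2, 28.0, 41.3.
Season total = 809.2 DD.
Complete generations = ⌊809.2 / 102⌋ = 7.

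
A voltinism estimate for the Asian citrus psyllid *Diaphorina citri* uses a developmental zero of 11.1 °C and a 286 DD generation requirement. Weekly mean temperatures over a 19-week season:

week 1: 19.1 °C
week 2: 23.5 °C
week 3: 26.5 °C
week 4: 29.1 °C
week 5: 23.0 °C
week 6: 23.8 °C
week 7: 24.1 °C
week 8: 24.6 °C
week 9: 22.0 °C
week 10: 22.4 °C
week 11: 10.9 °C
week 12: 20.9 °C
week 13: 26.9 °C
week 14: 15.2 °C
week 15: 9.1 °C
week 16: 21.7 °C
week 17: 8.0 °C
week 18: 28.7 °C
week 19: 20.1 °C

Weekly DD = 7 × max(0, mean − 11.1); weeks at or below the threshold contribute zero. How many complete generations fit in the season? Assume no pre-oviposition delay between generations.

Weekly DD (7 × max(0, T̄ − 11.1)): 56.0, 86.8, 107.8, 126.0, 83.3, 88.9, 91.0, 94.5, 76.3, 79.1, 0.0, 68.6, 110.6, 28.7, 0.0, 74.2, 0.0, 123.2, 63.0.
Season total = 1358.0 DD.
Complete generations = ⌊1358.0 / 286⌋ = 4.

4 generations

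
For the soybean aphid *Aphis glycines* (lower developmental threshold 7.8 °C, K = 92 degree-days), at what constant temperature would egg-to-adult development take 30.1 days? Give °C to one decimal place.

10.9 °C

Required daily accumulation = 92 / 30.1 = 3.056 DD/day.
T = T_base + 3.056 = 7.8 + 3.056 = 10.856 ≈ 10.9 °C.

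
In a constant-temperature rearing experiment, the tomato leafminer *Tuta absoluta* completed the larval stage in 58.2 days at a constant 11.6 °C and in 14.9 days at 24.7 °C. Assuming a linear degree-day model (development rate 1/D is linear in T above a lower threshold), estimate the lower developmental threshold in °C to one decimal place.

Under the model K = D·(T − T_b), so D₁·(T₁ − T_b) = D₂·(T₂ − T_b).
58.2·(11.6 − T_b) = 14.9·(24.7 − T_b)
T_b = (58.2·11.6 − 14.9·24.7) / (58.2 − 14.9) = 307.09 / 43.3 = 7.092 °C ≈ 7.1 °C.

7.1 °C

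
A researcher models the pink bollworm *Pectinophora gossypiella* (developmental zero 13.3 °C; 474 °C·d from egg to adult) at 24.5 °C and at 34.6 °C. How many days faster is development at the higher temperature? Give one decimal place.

20.1 days

At 24.5 °C: 474 / (24.5 − 13.3) = 474 / 11.2 = 42.321 d.
At 34.6 °C: 474 / (34.6 − 13.3) = 474 / 21.3 = 22.254 d.
Difference = |42.321 − 22.254| = 20.068 ≈ 20.1 days.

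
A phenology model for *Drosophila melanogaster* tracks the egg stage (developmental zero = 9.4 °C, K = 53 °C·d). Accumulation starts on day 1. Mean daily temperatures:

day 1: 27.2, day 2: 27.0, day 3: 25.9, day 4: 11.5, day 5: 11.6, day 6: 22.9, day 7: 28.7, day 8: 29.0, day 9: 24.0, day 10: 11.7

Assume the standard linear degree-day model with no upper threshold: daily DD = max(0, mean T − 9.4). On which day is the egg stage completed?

Daily DD above 9.4 °C: 17.8, 17.6, 16.5, 2.1, 2.2, 13.5, 19.3, 19.6, 14.6, 2.3.
Cumulative: 17.8, 35.4, 51.9, 54.0, 56.2, 69.7, 89.0, 108.6, 123.2, 125.5.
The total first reaches 53 DD on day 4.

day 4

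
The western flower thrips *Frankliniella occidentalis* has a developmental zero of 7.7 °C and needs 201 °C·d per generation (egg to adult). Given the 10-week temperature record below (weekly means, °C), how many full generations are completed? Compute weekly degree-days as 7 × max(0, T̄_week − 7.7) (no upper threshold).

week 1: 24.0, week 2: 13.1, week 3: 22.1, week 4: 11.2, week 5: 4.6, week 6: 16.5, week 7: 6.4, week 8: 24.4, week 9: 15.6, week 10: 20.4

Weekly DD (7 × max(0, T̄ − 7.7)): 114.1, 37.8, 100.8, 24.5, 0.0, 61.6, 0.0, 116.9, 55.3, 88.9.
Season total = 599.9 DD.
Complete generations = ⌊599.9 / 201⌋ = 2.

2 generations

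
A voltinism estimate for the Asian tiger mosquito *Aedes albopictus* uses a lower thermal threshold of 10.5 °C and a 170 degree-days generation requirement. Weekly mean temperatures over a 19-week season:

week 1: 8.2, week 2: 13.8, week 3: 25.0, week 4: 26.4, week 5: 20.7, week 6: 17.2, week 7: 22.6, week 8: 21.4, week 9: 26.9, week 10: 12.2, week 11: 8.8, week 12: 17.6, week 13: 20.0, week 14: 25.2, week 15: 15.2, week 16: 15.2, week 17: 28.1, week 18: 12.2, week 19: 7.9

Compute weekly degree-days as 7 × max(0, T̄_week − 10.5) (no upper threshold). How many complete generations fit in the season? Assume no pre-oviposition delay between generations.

Weekly DD (7 × max(0, T̄ − 10.5)): 0.0, 23.1, 101.5, 111.3, 71.4, 46.9, 84.7, 76.3, 114.8, 11.9, 0.0, 49.7, 66.5, 102.9, 32.9, 32.9, 123.2, 11.9, 0.0.
Season total = 1061.9 DD.
Complete generations = ⌊1061.9 / 170⌋ = 6.

6 generations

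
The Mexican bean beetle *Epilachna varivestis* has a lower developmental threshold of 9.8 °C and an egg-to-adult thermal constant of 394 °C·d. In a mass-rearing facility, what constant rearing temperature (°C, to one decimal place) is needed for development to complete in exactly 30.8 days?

22.6 °C

Required daily accumulation = 394 / 30.8 = 12.792 DD/day.
T = T_base + 12.792 = 9.8 + 12.792 = 22.592 ≈ 22.6 °C.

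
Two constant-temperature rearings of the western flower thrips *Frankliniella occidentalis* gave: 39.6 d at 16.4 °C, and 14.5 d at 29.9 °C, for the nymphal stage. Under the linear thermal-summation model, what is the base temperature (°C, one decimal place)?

8.6 °C

Under the model K = D·(T − T_b), so D₁·(T₁ − T_b) = D₂·(T₂ − T_b).
39.6·(16.4 − T_b) = 14.5·(29.9 − T_b)
T_b = (39.6·16.4 − 14.5·29.9) / (39.6 − 14.5) = 215.89 / 25.1 = 8.601 °C ≈ 8.6 °C.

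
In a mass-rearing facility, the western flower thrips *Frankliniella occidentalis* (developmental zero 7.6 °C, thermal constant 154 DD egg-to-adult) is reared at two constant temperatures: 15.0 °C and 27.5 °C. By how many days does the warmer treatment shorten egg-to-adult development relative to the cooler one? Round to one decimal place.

13.1 days

At 15.0 °C: 154 / (15.0 − 7.6) = 154 / 7.4 = 20.811 d.
At 27.5 °C: 154 / (27.5 − 7.6) = 154 / 19.9 = 7.739 d.
Difference = |20.811 − 7.739| = 13.072 ≈ 13.1 days.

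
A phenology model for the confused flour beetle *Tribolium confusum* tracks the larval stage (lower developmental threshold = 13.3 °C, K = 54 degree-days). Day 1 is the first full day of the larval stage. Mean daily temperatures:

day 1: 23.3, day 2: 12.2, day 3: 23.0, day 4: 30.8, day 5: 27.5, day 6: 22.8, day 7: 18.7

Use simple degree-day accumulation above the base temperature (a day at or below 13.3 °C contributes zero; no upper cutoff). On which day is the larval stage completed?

day 6

Daily DD above 13.3 °C: 10.0, 0.0, 9.7, 17.5, 14.2, 9.5, 5.4.
Cumulative: 10.0, 10.0, 19.7, 37.2, 51.4, 60.9, 66.3.
The total first reaches 54 DD on day 6.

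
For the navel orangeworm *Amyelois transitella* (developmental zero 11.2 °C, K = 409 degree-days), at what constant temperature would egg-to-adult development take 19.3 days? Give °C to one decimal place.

Required daily accumulation = 409 / 19.3 = 21.192 DD/day.
T = T_base + 21.192 = 11.2 + 21.192 = 32.392 ≈ 32.4 °C.

32.4 °C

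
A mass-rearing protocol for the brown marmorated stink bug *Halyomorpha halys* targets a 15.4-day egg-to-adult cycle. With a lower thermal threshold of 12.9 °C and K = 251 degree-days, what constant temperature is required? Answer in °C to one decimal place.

29.2 °C

Required daily accumulation = 251 / 15.4 = 16.299 DD/day.
T = T_base + 16.299 = 12.9 + 16.299 = 29.199 ≈ 29.2 °C.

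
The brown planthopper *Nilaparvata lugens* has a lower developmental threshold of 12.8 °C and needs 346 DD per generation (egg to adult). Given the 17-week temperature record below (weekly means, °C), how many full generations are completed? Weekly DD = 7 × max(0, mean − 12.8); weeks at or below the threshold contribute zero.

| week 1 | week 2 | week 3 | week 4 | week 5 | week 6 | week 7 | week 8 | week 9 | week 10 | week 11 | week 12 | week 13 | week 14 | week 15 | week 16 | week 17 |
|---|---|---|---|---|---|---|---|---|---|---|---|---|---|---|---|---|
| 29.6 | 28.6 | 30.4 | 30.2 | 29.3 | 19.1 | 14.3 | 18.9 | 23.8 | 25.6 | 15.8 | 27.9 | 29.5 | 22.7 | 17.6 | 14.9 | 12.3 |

3 generations

Weekly DD (7 × max(0, T̄ − 12.8)): 117.6, 110.6, 123.2, 121.8, 115.5, 44.1, 10.5, 42.7, 77.0, 89.6, 21.0, 105.7, 116.9, 69.3, 33.6, 14.7, 0.0.
Season total = 1213.8 DD.
Complete generations = ⌊1213.8 / 346⌋ = 3.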